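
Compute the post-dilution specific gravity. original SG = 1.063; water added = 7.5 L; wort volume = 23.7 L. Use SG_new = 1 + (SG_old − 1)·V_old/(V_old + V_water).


pts = (1.063 − 1)·1000·23.7/(23.7 + 7.5) = 47.8558
SG_new = 1 + 47.8558/1000

1.0479


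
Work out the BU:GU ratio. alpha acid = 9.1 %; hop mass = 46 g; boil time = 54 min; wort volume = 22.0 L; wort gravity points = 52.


U = 1.65·0.000125^(GP/1000)·(1−e^(−0.04t))/4.15;  IBU = (α/100)·m·U·1000/V;  BU:GU = IBU/GP
U = 1.65·0.000125^(52/1000)·(1−e^(−0.04·54))/4.15 = 0.2204
IBU = (9.1/100)·46·0.2204·1000/22.0 = 41.9407
BU:GU = 41.9407/52

0.8066


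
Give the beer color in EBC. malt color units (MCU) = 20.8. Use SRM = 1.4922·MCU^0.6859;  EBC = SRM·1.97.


SRM = 1.4922·20.8^0.6859 = 11.9643
EBC = 11.9643·1.97

23.5696 EBC


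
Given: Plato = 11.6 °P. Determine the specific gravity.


SG = 259/(259 − P)
SG = 259/(259 − 11.6)

1.0469


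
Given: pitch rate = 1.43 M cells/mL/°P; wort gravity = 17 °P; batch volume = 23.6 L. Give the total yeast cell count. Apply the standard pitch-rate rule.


cells (billions) = rate · V_L · °P
cells = 1.43 · 23.6 · 17

573.7160 billion cells


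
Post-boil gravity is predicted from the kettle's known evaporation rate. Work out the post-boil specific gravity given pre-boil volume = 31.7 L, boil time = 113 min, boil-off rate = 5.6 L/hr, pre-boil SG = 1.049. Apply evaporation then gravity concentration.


V_post = V_pre − rate·(t/60);  SG_post = 1 + (SG_pre−1)·V_pre/V_post
V_post = 31.7 − 5.6·(113/60) = 21.1533
SG_post = 1 + (1.049 − 1)·31.7/21.1533

1.0734


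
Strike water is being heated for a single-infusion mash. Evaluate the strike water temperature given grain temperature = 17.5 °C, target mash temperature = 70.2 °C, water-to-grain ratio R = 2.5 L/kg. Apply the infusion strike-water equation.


T_strike = (0.41/R)·(T_mash − T_grain) + T_mash
T_strike = (0.41/2.5)·(70.2 − 17.5) + 70.2

78.8428 °C


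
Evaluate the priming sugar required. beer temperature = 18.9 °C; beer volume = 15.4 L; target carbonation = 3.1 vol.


residual = 14.695·(0.01821 + 0.09011·e^(−0.04·T));  sugar = (target − residual)·4.0·V
residual = 14.695·(0.01821 + 0.09011·e^(−0.04·18.9)) = 0.8893
sugar = (3.1 − 0.8893)·4.0·15.4

136.1763 g


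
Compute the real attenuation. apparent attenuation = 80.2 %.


RA = AA · 0.8192
RA = 80.2 · 0.8192

65.6998 %


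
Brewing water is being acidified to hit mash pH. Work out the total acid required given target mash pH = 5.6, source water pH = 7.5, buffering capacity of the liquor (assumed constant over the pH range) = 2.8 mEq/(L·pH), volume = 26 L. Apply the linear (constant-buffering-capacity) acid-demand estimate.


acid = buffering capacity · (pH_source − pH_target) · V
acid = 2.8 · (7.5 − 5.6) · 26

138.3200 mEq


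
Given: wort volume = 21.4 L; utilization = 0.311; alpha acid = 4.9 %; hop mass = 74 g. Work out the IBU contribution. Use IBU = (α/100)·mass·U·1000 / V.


IBU = (4.9/100)·74·0.311·1000 / 21.4

52.6956 IBU


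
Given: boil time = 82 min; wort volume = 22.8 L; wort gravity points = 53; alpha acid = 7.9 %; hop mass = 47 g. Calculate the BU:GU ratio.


U = 1.65·0.000125^(GP/1000)·(1−e^(−0.04t))/4.15;  IBU = (α/100)·m·U·1000/V;  BU:GU = IBU/GP
U = 1.65·0.000125^(53/1000)·(1−e^(−0.04·82))/4.15 = 0.2376
IBU = (7.9/100)·47·0.2376·1000/22.8 = 38.6995
BU:GU = 38.6995/53

0.7302


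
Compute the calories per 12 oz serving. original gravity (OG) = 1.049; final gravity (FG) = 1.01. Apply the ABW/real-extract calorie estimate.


ABW = (OG−FG)·131.25·0.79/FG;  °P = 259 − 259/SG (for OG→OE and FG→AE);  RE = 0.1808·OE + 0.8192·AE;  Cal = (6.9·ABW + 4·(RE−0.1))·FG·3.55
ABW = (1.049 − 1.01)·131.25·0.79/1.01 = 4.0038
OE = 259 − 259/1.049 = 12.0982 °P
AE = 259 − 259/1.01 = 2.5644 °P
RE = 0.1808·12.0982 + 0.8192·2.5644 = 4.2881 °P
Cal = (6.9·4.0038 + 4·(4.2881−0.1))·1.01·3.55

159.1185 kcal


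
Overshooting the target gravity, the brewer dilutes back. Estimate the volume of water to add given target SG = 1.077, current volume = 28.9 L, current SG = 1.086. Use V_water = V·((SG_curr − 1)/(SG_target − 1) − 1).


V_water = 28.9·((1.086 − 1)/(1.077 − 1) − 1)

3.3779 L


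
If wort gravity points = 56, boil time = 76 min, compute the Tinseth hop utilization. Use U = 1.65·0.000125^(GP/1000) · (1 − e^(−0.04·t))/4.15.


bigness = 1.65·0.000125^(56/1000) = 0.9975
boil_factor = (1 − e^(−0.04·76))/4.15 = 0.2294
U = 0.9975 · 0.2294

0.2289


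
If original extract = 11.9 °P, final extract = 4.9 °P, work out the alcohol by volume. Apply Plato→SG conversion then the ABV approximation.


SG = 259/(259 − P);  ABV = (OG − FG)·131.25
OG = 259/(259 − 11.9) = 1.0482
FG = 259/(259 − 4.9) = 1.0193
ABV = (1.0482 − 1.0193)·131.25

3.7898 % ABV


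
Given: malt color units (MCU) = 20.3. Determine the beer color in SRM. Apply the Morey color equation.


SRM = 1.4922 · MCU^0.6859
SRM = 1.4922 · 20.3^0.6859

11.7663 SRM


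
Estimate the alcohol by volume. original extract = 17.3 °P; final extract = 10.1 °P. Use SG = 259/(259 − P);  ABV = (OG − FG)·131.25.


OG = 259/(259 − 17.3) = 1.0716
FG = 259/(259 − 10.1) = 1.0406
ABV = (1.0716 − 1.0406)·131.25

4.0685 % ABV


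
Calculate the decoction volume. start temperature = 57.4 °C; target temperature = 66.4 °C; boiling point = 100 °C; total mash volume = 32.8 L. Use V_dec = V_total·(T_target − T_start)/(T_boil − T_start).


V_dec = 32.8·(66.4 − 57.4)/(100 − 57.4)

6.9296 L


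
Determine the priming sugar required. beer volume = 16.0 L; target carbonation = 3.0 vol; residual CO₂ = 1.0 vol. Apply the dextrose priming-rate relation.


sugar = (target − residual)·4.0·V
sugar = (3.0 − 1.0)·4.0·16.0

128.0000 g


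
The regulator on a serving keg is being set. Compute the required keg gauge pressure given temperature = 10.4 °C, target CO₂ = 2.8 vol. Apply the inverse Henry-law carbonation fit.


psi = vols/(0.01821 + 0.09011·e^(−0.04·T)) − 14.695
psi = 2.8/(0.01821 + 0.09011·e^(−0.04·10.4)) − 14.695

21.3625 psi


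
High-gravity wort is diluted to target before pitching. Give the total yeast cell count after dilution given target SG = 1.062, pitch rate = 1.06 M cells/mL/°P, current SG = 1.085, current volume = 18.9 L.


V_w = V·((SG_c−1)/(SG_t−1)−1);  °P = 259 − 259/SG_t;  cells = rate·(V+V_w)·°P
V_w = 18.9·((1.085−1)/(1.062−1)−1) = 7.0113
V_final = 18.9 + 7.0113 = 25.9113
°P = 259 − 259/1.062 = 15.1205
cells = 1.06·25.9113·15.1205

415.2999 billion cells


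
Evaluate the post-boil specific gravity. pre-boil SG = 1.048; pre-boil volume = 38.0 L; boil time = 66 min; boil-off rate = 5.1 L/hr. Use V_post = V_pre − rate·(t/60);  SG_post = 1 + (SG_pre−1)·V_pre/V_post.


V_post = 38.0 − 5.1·(66/60) = 32.3900
SG_post = 1 + (1.048 − 1)·38.0/32.3900

1.0563


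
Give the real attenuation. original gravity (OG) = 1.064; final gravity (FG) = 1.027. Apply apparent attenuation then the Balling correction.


AA = (OG−FG)/(OG−1)·100;  RA = AA·0.8192
AA = (1.064 − 1.027)/(1.064 − 1)·100 = 57.8125
RA = 57.8125·0.8192

47.3600 %


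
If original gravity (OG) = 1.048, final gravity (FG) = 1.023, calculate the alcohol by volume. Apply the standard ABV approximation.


ABV = (OG − FG) · 131.25
ABV = (1.048 − 1.023) · 131.25

3.2813 % ABV


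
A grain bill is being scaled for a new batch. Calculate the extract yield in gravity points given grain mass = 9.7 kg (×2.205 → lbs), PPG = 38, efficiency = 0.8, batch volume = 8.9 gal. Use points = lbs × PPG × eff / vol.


lbs = 9.7 × 2.205 = 21.3885
points = 21.3885 × 38 × 0.8 / 8.9

73.0573 points


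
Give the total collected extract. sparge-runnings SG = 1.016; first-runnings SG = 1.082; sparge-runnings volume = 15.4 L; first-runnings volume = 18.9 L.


total = Σ (SG_i − 1)·1000·V_i
first = (1.082 − 1)·1000·18.9 = 1549.8000
sparge = (1.016 − 1)·1000·15.4 = 246.4000
total = 1549.8000 + 246.4000

1796.2000 gravity·L


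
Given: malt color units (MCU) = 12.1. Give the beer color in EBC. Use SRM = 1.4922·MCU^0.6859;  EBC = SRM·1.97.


SRM = 1.4922·12.1^0.6859 = 8.2511
EBC = 8.2511·1.97

16.2546 EBC


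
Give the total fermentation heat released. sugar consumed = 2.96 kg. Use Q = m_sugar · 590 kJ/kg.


Q = 2.96 · 590

1746.4000 kJ


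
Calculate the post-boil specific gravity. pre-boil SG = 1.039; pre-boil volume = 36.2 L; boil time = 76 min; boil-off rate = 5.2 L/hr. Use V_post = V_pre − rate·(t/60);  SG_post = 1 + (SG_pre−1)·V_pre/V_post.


V_post = 36.2 − 5.2·(76/60) = 29.6133
SG_post = 1 + (1.039 − 1)·36.2/29.6133

1.0477


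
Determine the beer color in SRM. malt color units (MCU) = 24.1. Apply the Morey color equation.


SRM = 1.4922 · MCU^0.6859
SRM = 1.4922 · 24.1^0.6859

13.2359 SRM


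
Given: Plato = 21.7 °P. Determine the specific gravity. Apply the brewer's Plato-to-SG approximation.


SG = 259/(259 − P)
SG = 259/(259 − 21.7)

1.0914


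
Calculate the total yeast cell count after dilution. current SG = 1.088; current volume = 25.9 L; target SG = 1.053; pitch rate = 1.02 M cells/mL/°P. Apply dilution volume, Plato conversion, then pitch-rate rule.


V_w = V·((SG_c−1)/(SG_t−1)−1);  °P = 259 − 259/SG_t;  cells = rate·(V+V_w)·°P
V_w = 25.9·((1.088−1)/(1.053−1)−1) = 17.1038
V_final = 25.9 + 17.1038 = 43.0038
°P = 259 − 259/1.053 = 13.0361
cells = 1.02·43.0038·13.0361

571.8130 billion cells


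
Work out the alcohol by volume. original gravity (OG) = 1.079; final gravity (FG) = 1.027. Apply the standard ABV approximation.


ABV = (OG − FG) · 131.25
ABV = (1.079 − 1.027) · 131.25

6.8250 % ABV


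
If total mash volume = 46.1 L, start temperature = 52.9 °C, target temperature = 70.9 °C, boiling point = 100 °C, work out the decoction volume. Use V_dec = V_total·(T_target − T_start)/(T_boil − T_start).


V_dec = 46.1·(70.9 − 52.9)/(100 − 52.9)

17.6178 L


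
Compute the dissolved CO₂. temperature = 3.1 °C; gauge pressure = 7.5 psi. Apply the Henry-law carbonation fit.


vols = (P + 14.695)·(0.01821 + 0.09011·e^(−0.04·T))
vols = (7.5 + 14.695)·(0.01821 + 0.09011·e^(−0.04·3.1))

2.1709 volumes


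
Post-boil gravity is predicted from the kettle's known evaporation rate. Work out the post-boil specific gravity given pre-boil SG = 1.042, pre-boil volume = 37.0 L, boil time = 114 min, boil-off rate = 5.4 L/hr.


V_post = V_pre − rate·(t/60);  SG_post = 1 + (SG_pre−1)·V_pre/V_post
V_post = 37.0 − 5.4·(114/60) = 26.7400
SG_post = 1 + (1.042 − 1)·37.0/26.7400

1.0581


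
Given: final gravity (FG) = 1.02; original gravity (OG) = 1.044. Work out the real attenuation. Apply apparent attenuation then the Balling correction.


AA = (OG−FG)/(OG−1)·100;  RA = AA·0.8192
AA = (1.044 − 1.02)/(1.044 − 1)·100 = 54.5455
RA = 54.5455·0.8192

44.6836 %


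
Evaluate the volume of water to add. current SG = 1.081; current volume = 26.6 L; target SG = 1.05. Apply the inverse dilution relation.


V_water = V·((SG_curr − 1)/(SG_target − 1) − 1)
V_water = 26.6·((1.081 − 1)/(1.05 − 1) − 1)

16.4920 L


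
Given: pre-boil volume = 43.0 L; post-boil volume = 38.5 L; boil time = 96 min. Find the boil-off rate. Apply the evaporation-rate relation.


rate = (V_pre − V_post) / (t_min/60)
rate = (43.0 − 38.5) / (96/60)

2.8125 L/hr


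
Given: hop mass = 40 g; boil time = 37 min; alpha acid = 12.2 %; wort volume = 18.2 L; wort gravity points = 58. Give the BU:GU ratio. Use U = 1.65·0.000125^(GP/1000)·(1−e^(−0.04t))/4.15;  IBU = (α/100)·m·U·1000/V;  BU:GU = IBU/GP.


U = 1.65·0.000125^(58/1000)·(1−e^(−0.04·37))/4.15 = 0.1823
IBU = (12.2/100)·40·0.1823·1000/18.2 = 48.8907
BU:GU = 48.8907/58

0.8429


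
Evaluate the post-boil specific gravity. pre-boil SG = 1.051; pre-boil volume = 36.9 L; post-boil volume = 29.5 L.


SG_post = 1 + (SG_pre − 1)·V_pre/V_post
pts_pre = (1.051 − 1)·1000 = 51.0000
pts_post = 51.0000·36.9/29.5 = 63.7932
SG_post = 1 + 63.7932/1000

1.0638


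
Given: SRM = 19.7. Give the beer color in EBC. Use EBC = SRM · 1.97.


EBC = 19.7 · 1.97

38.8090 EBC


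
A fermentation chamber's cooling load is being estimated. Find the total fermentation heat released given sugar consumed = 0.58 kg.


Q = m_sugar · 590 kJ/kg
Q = 0.58 · 590

342.2000 kJ


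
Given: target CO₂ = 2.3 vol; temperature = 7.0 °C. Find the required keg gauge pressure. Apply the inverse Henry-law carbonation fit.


psi = vols/(0.01821 + 0.09011·e^(−0.04·T)) − 14.695
psi = 2.3/(0.01821 + 0.09011·e^(−0.04·7.0)) − 14.695

11.9520 psi


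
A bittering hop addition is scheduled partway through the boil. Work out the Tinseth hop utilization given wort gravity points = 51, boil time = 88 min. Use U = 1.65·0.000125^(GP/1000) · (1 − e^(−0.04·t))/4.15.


bigness = 1.65·0.000125^(51/1000) = 1.0433
boil_factor = (1 − e^(−0.04·88))/4.15 = 0.2338
U = 1.0433 · 0.2338

0.2440


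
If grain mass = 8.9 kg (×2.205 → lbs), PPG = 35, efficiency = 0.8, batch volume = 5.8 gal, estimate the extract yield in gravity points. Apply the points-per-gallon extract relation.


points = lbs × PPG × eff / vol
lbs = 8.9 × 2.205 = 19.6245
points = 19.6245 × 35 × 0.8 / 5.8

94.7390 points


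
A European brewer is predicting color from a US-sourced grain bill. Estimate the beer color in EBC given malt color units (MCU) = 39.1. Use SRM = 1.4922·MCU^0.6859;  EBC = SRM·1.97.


SRM = 1.4922·39.1^0.6859 = 18.4460
EBC = 18.4460·1.97

36.3385 EBC


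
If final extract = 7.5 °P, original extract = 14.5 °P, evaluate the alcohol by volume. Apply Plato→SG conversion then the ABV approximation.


SG = 259/(259 − P);  ABV = (OG − FG)·131.25
OG = 259/(259 − 14.5) = 1.0593
FG = 259/(259 − 7.5) = 1.0298
ABV = (1.0593 − 1.0298)·131.25

3.8697 % ABV


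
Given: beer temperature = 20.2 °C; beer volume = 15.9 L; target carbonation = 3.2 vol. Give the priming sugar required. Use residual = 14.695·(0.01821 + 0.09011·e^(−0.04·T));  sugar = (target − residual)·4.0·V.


residual = 14.695·(0.01821 + 0.09011·e^(−0.04·20.2)) = 0.8578
sugar = (3.2 − 0.8578)·4.0·15.9

148.9613 g


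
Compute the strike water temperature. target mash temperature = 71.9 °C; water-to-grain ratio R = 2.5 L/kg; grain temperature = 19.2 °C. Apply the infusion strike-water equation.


T_strike = (0.41/R)·(T_mash − T_grain) + T_mash
T_strike = (0.41/2.5)·(71.9 − 19.2) + 71.9

80.5428 °C


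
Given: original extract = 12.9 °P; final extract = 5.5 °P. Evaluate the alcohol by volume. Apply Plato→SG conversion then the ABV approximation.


SG = 259/(259 − P);  ABV = (OG − FG)·131.25
OG = 259/(259 − 12.9) = 1.0524
FG = 259/(259 − 5.5) = 1.0217
ABV = (1.0524 − 1.0217)·131.25

4.0322 % ABV


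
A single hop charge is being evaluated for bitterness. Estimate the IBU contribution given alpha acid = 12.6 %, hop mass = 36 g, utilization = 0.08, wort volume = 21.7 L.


IBU = (α/100)·mass·U·1000 / V
IBU = (12.6/100)·36·0.08·1000 / 21.7

16.7226 IBU


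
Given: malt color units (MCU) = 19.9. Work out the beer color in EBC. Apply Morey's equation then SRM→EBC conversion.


SRM = 1.4922·MCU^0.6859;  EBC = SRM·1.97
SRM = 1.4922·19.9^0.6859 = 11.6067
EBC = 11.6067·1.97

22.8653 EBC


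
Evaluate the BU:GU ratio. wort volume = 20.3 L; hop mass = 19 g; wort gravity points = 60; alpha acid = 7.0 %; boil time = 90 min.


U = 1.65·0.000125^(GP/1000)·(1−e^(−0.04t))/4.15;  IBU = (α/100)·m·U·1000/V;  BU:GU = IBU/GP
U = 1.65·0.000125^(60/1000)·(1−e^(−0.04·90))/4.15 = 0.2255
IBU = (7.0/100)·19·0.2255·1000/20.3 = 14.7766
BU:GU = 14.7766/60

0.2463


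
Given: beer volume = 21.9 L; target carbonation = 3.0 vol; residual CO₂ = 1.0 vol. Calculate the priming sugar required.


sugar = (target − residual)·4.0·V
sugar = (3.0 − 1.0)·4.0·21.9

175.2000 g


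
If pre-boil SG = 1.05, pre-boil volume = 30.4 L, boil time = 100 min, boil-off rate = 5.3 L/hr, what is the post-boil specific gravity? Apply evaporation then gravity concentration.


V_post = V_pre − rate·(t/60);  SG_post = 1 + (SG_pre−1)·V_pre/V_post
V_post = 30.4 − 5.3·(100/60) = 21.5667
SG_post = 1 + (1.05 − 1)·30.4/21.5667

1.0705


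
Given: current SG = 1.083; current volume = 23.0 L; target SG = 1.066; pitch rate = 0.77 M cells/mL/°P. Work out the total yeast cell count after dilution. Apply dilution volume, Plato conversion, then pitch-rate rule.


V_w = V·((SG_c−1)/(SG_t−1)−1);  °P = 259 − 259/SG_t;  cells = rate·(V+V_w)·°P
V_w = 23.0·((1.083−1)/(1.066−1)−1) = 5.9242
V_final = 23.0 + 5.9242 = 28.9242
°P = 259 − 259/1.066 = 16.0356
cells = 0.77·28.9242·16.0356

357.1406 billion cells


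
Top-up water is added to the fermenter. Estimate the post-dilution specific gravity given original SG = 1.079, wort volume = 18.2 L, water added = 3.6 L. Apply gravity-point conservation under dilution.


SG_new = 1 + (SG_old − 1)·V_old/(V_old + V_water)
pts = (1.079 − 1)·1000·18.2/(18.2 + 3.6) = 65.9541
SG_new = 1 + 65.9541/1000

1.0660


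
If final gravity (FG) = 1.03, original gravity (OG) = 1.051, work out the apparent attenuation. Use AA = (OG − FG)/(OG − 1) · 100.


AA = (1.051 − 1.03)/(1.051 − 1) · 100

41.1765 %


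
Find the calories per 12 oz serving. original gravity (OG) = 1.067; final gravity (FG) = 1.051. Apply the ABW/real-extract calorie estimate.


ABW = (OG−FG)·131.25·0.79/FG;  °P = 259 − 259/SG (for OG→OE and FG→AE);  RE = 0.1808·OE + 0.8192·AE;  Cal = (6.9·ABW + 4·(RE−0.1))·FG·3.55
ABW = (1.067 − 1.051)·131.25·0.79/1.051 = 1.5785
OE = 259 − 259/1.067 = 16.2634 °P
AE = 259 − 259/1.051 = 12.5680 °P
RE = 0.1808·16.2634 + 0.8192·12.5680 = 13.2361 °P
Cal = (6.9·1.5785 + 4·(13.2361−0.1))·1.051·3.55

236.6837 kcal


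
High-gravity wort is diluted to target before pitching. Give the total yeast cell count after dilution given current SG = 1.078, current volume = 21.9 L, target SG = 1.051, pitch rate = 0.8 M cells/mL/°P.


V_w = V·((SG_c−1)/(SG_t−1)−1);  °P = 259 − 259/SG_t;  cells = rate·(V+V_w)·°P
V_w = 21.9·((1.078−1)/(1.051−1)−1) = 11.5941
V_final = 21.9 + 11.5941 = 33.4941
°P = 259 − 259/1.051 = 12.5680
cells = 0.8·33.4941·12.5680

336.7641 billion cells


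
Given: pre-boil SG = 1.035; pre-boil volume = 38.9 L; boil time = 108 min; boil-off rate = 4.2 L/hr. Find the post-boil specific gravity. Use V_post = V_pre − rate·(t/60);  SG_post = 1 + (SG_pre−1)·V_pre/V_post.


V_post = 38.9 − 4.2·(108/60) = 31.3400
SG_post = 1 + (1.035 − 1)·38.9/31.3400

1.0434


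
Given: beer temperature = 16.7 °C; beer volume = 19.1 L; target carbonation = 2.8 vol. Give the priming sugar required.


residual = 14.695·(0.01821 + 0.09011·e^(−0.04·T));  sugar = (target − residual)·4.0·V
residual = 14.695·(0.01821 + 0.09011·e^(−0.04·16.7)) = 0.9465
sugar = (2.8 − 0.9465)·4.0·19.1

141.6044 g


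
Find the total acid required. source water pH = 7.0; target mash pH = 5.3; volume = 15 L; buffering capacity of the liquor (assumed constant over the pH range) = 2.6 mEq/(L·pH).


acid = buffering capacity · (pH_source − pH_target) · V
acid = 2.6 · (7.0 − 5.3) · 15

66.3000 mEq


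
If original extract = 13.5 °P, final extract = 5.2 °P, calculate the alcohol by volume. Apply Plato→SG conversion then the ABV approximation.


SG = 259/(259 − P);  ABV = (OG − FG)·131.25
OG = 259/(259 − 13.5) = 1.0550
FG = 259/(259 − 5.2) = 1.0205
ABV = (1.0550 − 1.0205)·131.25

4.5283 % ABV


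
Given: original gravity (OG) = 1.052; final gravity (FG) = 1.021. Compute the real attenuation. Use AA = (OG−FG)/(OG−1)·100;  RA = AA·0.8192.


AA = (1.052 − 1.021)/(1.052 − 1)·100 = 59.6154
RA = 59.6154·0.8192

48.8369 %


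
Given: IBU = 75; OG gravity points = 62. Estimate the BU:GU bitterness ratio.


BU:GU = IBU / OG_points
BU:GU = 75 / 62

1.2097


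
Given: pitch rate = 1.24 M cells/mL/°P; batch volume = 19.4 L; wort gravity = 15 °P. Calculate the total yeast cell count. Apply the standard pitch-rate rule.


cells (billions) = rate · V_L · °P
cells = 1.24 · 19.4 · 15

360.8400 billion cells


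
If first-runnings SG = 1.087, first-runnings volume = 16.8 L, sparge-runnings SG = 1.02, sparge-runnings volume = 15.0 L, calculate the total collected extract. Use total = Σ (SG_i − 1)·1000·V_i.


first = (1.087 − 1)·1000·16.8 = 1461.6000
sparge = (1.02 − 1)·1000·15.0 = 300.0000
total = 1461.6000 + 300.0000

1761.6000 gravity·L


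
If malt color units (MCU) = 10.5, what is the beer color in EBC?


SRM = 1.4922·MCU^0.6859;  EBC = SRM·1.97
SRM = 1.4922·10.5^0.6859 = 7.4862
EBC = 7.4862·1.97

14.7478 EBC


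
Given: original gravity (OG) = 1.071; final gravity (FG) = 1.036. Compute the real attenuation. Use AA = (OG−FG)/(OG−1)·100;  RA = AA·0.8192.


AA = (1.071 − 1.036)/(1.071 − 1)·100 = 49.2958
RA = 49.2958·0.8192

40.3831 %


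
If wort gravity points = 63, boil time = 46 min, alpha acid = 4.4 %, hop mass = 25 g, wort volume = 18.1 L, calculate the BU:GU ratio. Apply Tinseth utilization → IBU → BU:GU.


U = 1.65·0.000125^(GP/1000)·(1−e^(−0.04t))/4.15;  IBU = (α/100)·m·U·1000/V;  BU:GU = IBU/GP
U = 1.65·0.000125^(63/1000)·(1−e^(−0.04·46))/4.15 = 0.1899
IBU = (4.4/100)·25·0.1899·1000/18.1 = 11.5384
BU:GU = 11.5384/63

0.1831


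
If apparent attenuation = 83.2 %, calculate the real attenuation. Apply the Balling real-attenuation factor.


RA = AA · 0.8192
RA = 83.2 · 0.8192

68.1574 %


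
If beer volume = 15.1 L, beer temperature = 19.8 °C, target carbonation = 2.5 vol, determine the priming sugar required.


residual = 14.695·(0.01821 + 0.09011·e^(−0.04·T));  sugar = (target − residual)·4.0·V
residual = 14.695·(0.01821 + 0.09011·e^(−0.04·19.8)) = 0.8674
sugar = (2.5 − 0.8674)·4.0·15.1

98.6114 g


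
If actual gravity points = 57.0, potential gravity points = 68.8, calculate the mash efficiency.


efficiency = actual / potential × 100
efficiency = 57.0 / 68.8 × 100

82.8488 %


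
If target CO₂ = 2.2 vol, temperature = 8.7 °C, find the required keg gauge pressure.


psi = vols/(0.01821 + 0.09011·e^(−0.04·T)) − 14.695
psi = 2.2/(0.01821 + 0.09011·e^(−0.04·8.7)) − 14.695

12.1878 psi


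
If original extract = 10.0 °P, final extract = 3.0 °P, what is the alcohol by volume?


SG = 259/(259 − P);  ABV = (OG − FG)·131.25
OG = 259/(259 − 10.0) = 1.0402
FG = 259/(259 − 3.0) = 1.0117
ABV = (1.0402 − 1.0117)·131.25

3.7330 % ABV


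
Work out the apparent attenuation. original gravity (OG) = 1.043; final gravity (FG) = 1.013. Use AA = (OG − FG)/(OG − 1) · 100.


AA = (1.043 − 1.013)/(1.043 − 1) · 100

69.7674 %


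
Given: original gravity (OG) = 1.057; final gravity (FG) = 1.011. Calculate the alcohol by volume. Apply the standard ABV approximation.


ABV = (OG − FG) · 131.25
ABV = (1.057 − 1.011) · 131.25

6.0375 % ABV


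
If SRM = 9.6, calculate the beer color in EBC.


EBC = SRM · 1.97
EBC = 9.6 · 1.97

18.9120 EBC


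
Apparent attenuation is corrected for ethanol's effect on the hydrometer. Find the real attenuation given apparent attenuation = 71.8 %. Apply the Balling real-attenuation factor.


RA = AA · 0.8192
RA = 71.8 · 0.8192

58.8186 %


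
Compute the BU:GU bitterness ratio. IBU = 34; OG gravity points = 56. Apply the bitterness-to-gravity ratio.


BU:GU = IBU / OG_points
BU:GU = 34 / 56

0.6071


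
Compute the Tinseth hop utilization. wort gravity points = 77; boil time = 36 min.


U = 1.65·0.000125^(GP/1000) · (1 − e^(−0.04·t))/4.15
bigness = 1.65·0.000125^(77/1000) = 0.8259
boil_factor = (1 − e^(−0.04·36))/4.15 = 0.1839
U = 0.8259 · 0.1839

0.1519


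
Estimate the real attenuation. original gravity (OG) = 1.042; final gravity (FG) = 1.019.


AA = (OG−FG)/(OG−1)·100;  RA = AA·0.8192
AA = (1.042 − 1.019)/(1.042 − 1)·100 = 54.7619
RA = 54.7619·0.8192

44.8610 %


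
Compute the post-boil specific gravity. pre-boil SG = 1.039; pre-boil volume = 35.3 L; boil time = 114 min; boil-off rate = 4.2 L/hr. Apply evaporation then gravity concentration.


V_post = V_pre − rate·(t/60);  SG_post = 1 + (SG_pre−1)·V_pre/V_post
V_post = 35.3 − 4.2·(114/60) = 27.3200
SG_post = 1 + (1.039 − 1)·35.3/27.3200

1.0504


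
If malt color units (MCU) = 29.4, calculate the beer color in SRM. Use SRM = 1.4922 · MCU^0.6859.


SRM = 1.4922 · 29.4^0.6859

15.1693 SRM


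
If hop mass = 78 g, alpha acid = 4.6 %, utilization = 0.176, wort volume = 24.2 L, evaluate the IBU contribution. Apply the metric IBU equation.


IBU = (α/100)·mass·U·1000 / V
IBU = (4.6/100)·78·0.176·1000 / 24.2

26.0945 IBU


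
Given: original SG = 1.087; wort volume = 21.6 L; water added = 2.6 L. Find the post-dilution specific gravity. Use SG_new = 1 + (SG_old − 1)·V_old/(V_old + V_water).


pts = (1.087 − 1)·1000·21.6/(21.6 + 2.6) = 77.6529
SG_new = 1 + 77.6529/1000

1.0777


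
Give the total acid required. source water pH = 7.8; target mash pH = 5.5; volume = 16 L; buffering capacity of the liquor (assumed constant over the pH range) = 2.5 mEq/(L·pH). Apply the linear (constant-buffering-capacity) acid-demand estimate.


acid = buffering capacity · (pH_source − pH_target) · V
acid = 2.5 · (7.8 − 5.5) · 16

92.0000 mEq


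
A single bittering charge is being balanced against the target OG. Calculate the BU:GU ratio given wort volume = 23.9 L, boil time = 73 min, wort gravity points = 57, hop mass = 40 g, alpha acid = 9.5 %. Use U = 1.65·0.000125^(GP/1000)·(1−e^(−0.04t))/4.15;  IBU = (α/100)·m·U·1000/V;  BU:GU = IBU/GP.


U = 1.65·0.000125^(57/1000)·(1−e^(−0.04·73))/4.15 = 0.2254
IBU = (9.5/100)·40·0.2254·1000/23.9 = 35.8317
BU:GU = 35.8317/57

0.6286


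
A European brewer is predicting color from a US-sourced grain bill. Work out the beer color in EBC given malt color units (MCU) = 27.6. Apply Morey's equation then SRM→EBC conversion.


SRM = 1.4922·MCU^0.6859;  EBC = SRM·1.97
SRM = 1.4922·27.6^0.6859 = 14.5260
EBC = 14.5260·1.97

28.6163 EBC


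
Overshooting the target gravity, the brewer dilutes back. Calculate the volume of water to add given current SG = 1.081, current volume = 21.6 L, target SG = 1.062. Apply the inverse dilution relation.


V_water = V·((SG_curr − 1)/(SG_target − 1) − 1)
V_water = 21.6·((1.081 − 1)/(1.062 − 1) − 1)

6.6194 L


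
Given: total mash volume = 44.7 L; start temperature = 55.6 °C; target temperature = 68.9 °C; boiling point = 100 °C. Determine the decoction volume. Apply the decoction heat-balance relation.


V_dec = V_total·(T_target − T_start)/(T_boil − T_start)
V_dec = 44.7·(68.9 − 55.6)/(100 − 55.6)

13.3899 L


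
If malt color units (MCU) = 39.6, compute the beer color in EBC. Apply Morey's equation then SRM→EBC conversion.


SRM = 1.4922·MCU^0.6859;  EBC = SRM·1.97
SRM = 1.4922·39.6^0.6859 = 18.6074
EBC = 18.6074·1.97

36.6566 EBC


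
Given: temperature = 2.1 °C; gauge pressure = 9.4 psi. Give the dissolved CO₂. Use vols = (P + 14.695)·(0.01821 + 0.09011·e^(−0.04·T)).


vols = (9.4 + 14.695)·(0.01821 + 0.09011·e^(−0.04·2.1))

2.4350 volumes


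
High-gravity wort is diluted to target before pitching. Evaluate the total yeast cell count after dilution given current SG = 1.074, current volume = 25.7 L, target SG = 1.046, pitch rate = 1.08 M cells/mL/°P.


V_w = V·((SG_c−1)/(SG_t−1)−1);  °P = 259 − 259/SG_t;  cells = rate·(V+V_w)·°P
V_w = 25.7·((1.074−1)/(1.046−1)−1) = 15.6435
V_final = 25.7 + 15.6435 = 41.3435
°P = 259 − 259/1.046 = 11.3901
cells = 1.08·41.3435·11.3901

508.5770 billion cells


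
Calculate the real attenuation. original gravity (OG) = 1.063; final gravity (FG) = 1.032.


AA = (OG−FG)/(OG−1)·100;  RA = AA·0.8192
AA = (1.063 − 1.032)/(1.063 − 1)·100 = 49.2063
RA = 49.2063·0.8192

40.3098 %


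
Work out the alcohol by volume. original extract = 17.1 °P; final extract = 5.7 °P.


SG = 259/(259 − P);  ABV = (OG − FG)·131.25
OG = 259/(259 − 17.1) = 1.0707
FG = 259/(259 − 5.7) = 1.0225
ABV = (1.0707 − 1.0225)·131.25

6.3246 % ABV


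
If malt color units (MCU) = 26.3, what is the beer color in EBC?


SRM = 1.4922·MCU^0.6859;  EBC = SRM·1.97
SRM = 1.4922·26.3^0.6859 = 14.0532
EBC = 14.0532·1.97

27.6848 EBC


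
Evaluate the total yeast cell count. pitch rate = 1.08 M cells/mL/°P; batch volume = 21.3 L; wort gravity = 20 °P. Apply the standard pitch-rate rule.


cells (billions) = rate · V_L · °P
cells = 1.08 · 21.3 · 20

460.0800 billion cells


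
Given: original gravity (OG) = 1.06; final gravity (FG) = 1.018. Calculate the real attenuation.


AA = (OG−FG)/(OG−1)·100;  RA = AA·0.8192
AA = (1.06 − 1.018)/(1.06 − 1)·100 = 70.0000
RA = 70.0000·0.8192

57.3440 %


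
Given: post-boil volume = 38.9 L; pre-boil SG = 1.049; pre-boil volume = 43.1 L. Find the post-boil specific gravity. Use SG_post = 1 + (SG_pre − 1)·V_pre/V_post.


pts_pre = (1.049 − 1)·1000 = 49.0000
pts_post = 49.0000·43.1/38.9 = 54.2905
SG_post = 1 + 54.2905/1000

1.0543


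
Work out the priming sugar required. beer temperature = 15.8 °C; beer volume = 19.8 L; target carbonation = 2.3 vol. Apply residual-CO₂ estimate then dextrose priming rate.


residual = 14.695·(0.01821 + 0.09011·e^(−0.04·T));  sugar = (target − residual)·4.0·V
residual = 14.695·(0.01821 + 0.09011·e^(−0.04·15.8)) = 0.9714
sugar = (2.3 − 0.9714)·4.0·19.8

105.2230 g


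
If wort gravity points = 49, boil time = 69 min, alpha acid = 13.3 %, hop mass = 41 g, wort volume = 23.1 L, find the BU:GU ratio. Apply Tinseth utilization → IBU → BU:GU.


U = 1.65·0.000125^(GP/1000)·(1−e^(−0.04t))/4.15;  IBU = (α/100)·m·U·1000/V;  BU:GU = IBU/GP
U = 1.65·0.000125^(49/1000)·(1−e^(−0.04·69))/4.15 = 0.2398
IBU = (13.3/100)·41·0.2398·1000/23.1 = 56.5995
BU:GU = 56.5995/49

1.1551


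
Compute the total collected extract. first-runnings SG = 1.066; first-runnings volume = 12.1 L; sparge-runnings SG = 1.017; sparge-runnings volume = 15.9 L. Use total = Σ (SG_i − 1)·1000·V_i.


first = (1.066 − 1)·1000·12.1 = 798.6000
sparge = (1.017 − 1)·1000·15.9 = 270.3000
total = 798.6000 + 270.3000

1068.9000 gravity·L


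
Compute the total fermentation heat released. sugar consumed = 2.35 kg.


Q = m_sugar · 590 kJ/kg
Q = 2.35 · 590

1386.5000 kJ


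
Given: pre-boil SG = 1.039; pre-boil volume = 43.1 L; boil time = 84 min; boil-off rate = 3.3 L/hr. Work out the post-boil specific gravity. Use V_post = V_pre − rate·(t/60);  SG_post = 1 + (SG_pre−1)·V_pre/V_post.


V_post = 43.1 − 3.3·(84/60) = 38.4800
SG_post = 1 + (1.039 − 1)·43.1/38.4800

1.0437


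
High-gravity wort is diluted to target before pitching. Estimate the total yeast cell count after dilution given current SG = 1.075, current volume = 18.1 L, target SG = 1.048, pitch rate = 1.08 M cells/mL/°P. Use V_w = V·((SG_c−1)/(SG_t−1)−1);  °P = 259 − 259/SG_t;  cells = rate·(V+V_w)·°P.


V_w = 18.1·((1.075−1)/(1.048−1)−1) = 10.1812
V_final = 18.1 + 10.1812 = 28.2812
°P = 259 − 259/1.048 = 11.8626
cells = 1.08·28.2812·11.8626

362.3281 billion cells


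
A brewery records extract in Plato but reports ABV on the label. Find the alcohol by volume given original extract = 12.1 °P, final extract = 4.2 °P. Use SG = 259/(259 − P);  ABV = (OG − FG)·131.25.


OG = 259/(259 − 12.1) = 1.0490
FG = 259/(259 − 4.2) = 1.0165
ABV = (1.0490 − 1.0165)·131.25

4.2688 % ABV


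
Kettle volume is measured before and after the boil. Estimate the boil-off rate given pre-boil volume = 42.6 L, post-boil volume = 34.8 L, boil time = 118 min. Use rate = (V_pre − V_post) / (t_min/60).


rate = (42.6 − 34.8) / (118/60)

3.9661 L/hr


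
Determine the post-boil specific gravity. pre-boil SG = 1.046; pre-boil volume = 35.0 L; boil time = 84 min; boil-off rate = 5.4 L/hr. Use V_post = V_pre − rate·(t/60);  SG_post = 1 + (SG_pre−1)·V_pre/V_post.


V_post = 35.0 − 5.4·(84/60) = 27.4400
SG_post = 1 + (1.046 − 1)·35.0/27.4400

1.0587


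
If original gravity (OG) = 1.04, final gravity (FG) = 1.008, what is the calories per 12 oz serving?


ABW = (OG−FG)·131.25·0.79/FG;  °P = 259 − 259/SG (for OG→OE and FG→AE);  RE = 0.1808·OE + 0.8192·AE;  Cal = (6.9·ABW + 4·(RE−0.1))·FG·3.55
ABW = (1.04 − 1.008)·131.25·0.79/1.008 = 3.2917
OE = 259 − 259/1.04 = 9.9615 °P
AE = 259 − 259/1.008 = 2.0556 °P
RE = 0.1808·9.9615 + 0.8192·2.0556 = 3.4850 °P
Cal = (6.9·3.2917 + 4·(3.4850−0.1))·1.008·3.55

129.7253 kcal


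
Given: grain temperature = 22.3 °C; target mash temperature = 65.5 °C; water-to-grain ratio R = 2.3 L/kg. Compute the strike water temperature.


T_strike = (0.41/R)·(T_mash − T_grain) + T_mash
T_strike = (0.41/2.3)·(65.5 − 22.3) + 65.5

73.2009 °C


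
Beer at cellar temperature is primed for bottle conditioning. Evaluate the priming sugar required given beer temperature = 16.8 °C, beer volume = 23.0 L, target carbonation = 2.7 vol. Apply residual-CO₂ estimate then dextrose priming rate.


residual = 14.695·(0.01821 + 0.09011·e^(−0.04·T));  sugar = (target − residual)·4.0·V
residual = 14.695·(0.01821 + 0.09011·e^(−0.04·16.8)) = 0.9438
sugar = (2.7 − 0.9438)·4.0·23.0

161.5677 g


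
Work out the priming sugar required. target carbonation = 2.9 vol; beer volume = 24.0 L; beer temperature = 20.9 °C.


residual = 14.695·(0.01821 + 0.09011·e^(−0.04·T));  sugar = (target − residual)·4.0·V
residual = 14.695·(0.01821 + 0.09011·e^(−0.04·20.9)) = 0.8415
sugar = (2.9 − 0.8415)·4.0·24.0

197.6118 g


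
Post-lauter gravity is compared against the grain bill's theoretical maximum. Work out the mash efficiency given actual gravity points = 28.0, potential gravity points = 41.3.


efficiency = actual / potential × 100
efficiency = 28.0 / 41.3 × 100

67.7966 %


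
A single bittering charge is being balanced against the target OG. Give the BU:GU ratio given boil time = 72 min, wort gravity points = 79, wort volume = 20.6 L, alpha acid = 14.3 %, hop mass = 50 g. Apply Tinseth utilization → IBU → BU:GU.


U = 1.65·0.000125^(GP/1000)·(1−e^(−0.04t))/4.15;  IBU = (α/100)·m·U·1000/V;  BU:GU = IBU/GP
U = 1.65·0.000125^(79/1000)·(1−e^(−0.04·72))/4.15 = 0.1845
IBU = (14.3/100)·50·0.1845·1000/20.6 = 64.0384
BU:GU = 64.0384/79

0.8106


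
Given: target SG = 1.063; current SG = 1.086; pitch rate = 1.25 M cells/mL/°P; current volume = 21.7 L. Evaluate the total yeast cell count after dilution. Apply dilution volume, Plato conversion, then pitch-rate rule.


V_w = V·((SG_c−1)/(SG_t−1)−1);  °P = 259 − 259/SG_t;  cells = rate·(V+V_w)·°P
V_w = 21.7·((1.086−1)/(1.063−1)−1) = 7.9222
V_final = 21.7 + 7.9222 = 29.6222
°P = 259 − 259/1.063 = 15.3500
cells = 1.25·29.6222·15.3500

568.3746 billion cells


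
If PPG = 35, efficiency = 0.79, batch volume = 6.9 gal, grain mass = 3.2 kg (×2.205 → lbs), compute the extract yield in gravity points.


points = lbs × PPG × eff / vol
lbs = 3.2 × 2.205 = 7.0560
points = 7.0560 × 35 × 0.79 / 6.9

28.2751 points


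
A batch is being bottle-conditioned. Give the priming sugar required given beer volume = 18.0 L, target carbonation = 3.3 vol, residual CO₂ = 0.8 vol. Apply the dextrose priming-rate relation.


sugar = (target − residual)·4.0·V
sugar = (3.3 − 0.8)·4.0·18.0

180.0000 g


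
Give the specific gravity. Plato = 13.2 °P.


SG = 259/(259 − P)
SG = 259/(259 − 13.2)

1.0537


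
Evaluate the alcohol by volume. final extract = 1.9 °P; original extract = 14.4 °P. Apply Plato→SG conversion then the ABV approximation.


SG = 259/(259 − P);  ABV = (OG − FG)·131.25
OG = 259/(259 − 14.4) = 1.0589
FG = 259/(259 − 1.9) = 1.0074
ABV = (1.0589 − 1.0074)·131.25

6.7569 % ABV


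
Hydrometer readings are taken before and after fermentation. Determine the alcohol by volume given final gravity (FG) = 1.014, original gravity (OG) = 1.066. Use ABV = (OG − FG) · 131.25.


ABV = (1.066 − 1.014) · 131.25

6.8250 % ABV


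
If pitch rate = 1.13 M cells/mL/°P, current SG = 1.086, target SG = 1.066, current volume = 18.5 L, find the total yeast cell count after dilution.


V_w = V·((SG_c−1)/(SG_t−1)−1);  °P = 259 − 259/SG_t;  cells = rate·(V+V_w)·°P
V_w = 18.5·((1.086−1)/(1.066−1)−1) = 5.6061
V_final = 18.5 + 5.6061 = 24.1061
°P = 259 − 259/1.066 = 16.0356
cells = 1.13·24.1061·16.0356

436.8086 billion cells


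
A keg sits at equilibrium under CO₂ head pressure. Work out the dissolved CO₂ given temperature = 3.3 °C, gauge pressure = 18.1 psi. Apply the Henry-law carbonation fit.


vols = (P + 14.695)·(0.01821 + 0.09011·e^(−0.04·T))
vols = (18.1 + 14.695)·(0.01821 + 0.09011·e^(−0.04·3.3))

3.1869 volumes


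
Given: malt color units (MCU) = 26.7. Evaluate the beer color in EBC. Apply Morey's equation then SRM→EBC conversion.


SRM = 1.4922·MCU^0.6859;  EBC = SRM·1.97
SRM = 1.4922·26.7^0.6859 = 14.1994
EBC = 14.1994·1.97

27.9729 EBC


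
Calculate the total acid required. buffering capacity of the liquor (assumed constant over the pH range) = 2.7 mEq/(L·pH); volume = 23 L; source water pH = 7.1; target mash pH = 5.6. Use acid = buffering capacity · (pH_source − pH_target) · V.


acid = 2.7 · (7.1 − 5.6) · 23

93.1500 mEq


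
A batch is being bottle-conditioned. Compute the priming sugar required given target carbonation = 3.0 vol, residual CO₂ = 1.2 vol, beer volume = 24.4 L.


sugar = (target − residual)·4.0·V
sugar = (3.0 − 1.2)·4.0·24.4

175.6800 g


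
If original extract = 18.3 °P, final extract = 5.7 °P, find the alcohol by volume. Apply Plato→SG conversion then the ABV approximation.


SG = 259/(259 − P);  ABV = (OG − FG)·131.25
OG = 259/(259 − 18.3) = 1.0760
FG = 259/(259 − 5.7) = 1.0225
ABV = (1.0760 − 1.0225)·131.25

7.0252 % ABV


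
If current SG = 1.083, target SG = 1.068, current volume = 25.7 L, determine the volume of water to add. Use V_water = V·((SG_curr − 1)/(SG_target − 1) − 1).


V_water = 25.7·((1.083 − 1)/(1.068 − 1) − 1)

5.6691 L


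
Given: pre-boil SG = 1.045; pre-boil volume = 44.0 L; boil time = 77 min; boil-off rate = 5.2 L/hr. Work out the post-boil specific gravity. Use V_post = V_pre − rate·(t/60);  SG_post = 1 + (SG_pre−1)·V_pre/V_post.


V_post = 44.0 − 5.2·(77/60) = 37.3267
SG_post = 1 + (1.045 − 1)·44.0/37.3267

1.0530


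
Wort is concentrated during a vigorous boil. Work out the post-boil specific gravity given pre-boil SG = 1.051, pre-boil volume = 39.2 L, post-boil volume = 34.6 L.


SG_post = 1 + (SG_pre − 1)·V_pre/V_post
pts_pre = (1.051 − 1)·1000 = 51.0000
pts_post = 51.0000·39.2/34.6 = 57.7803
SG_post = 1 + 57.7803/1000

1.0578


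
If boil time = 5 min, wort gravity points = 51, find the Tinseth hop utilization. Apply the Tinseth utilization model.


U = 1.65·0.000125^(GP/1000) · (1 − e^(−0.04·t))/4.15
bigness = 1.65·0.000125^(51/1000) = 1.0433
boil_factor = (1 − e^(−0.04·5))/4.15 = 0.0437
U = 1.0433 · 0.0437

0.0456
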